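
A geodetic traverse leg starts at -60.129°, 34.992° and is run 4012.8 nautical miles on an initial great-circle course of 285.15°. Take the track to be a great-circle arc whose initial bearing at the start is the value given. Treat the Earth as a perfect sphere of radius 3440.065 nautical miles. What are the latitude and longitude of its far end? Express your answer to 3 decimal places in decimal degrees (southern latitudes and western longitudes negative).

latitude -12.794°, longitude -30.516°

δ = 4012.8/3440.065 = 1.166490 rad (66.8349°).
With φ₁ = -60.129° = -1.049449 rad and θ = 285.15° = 4.976806 rad:
sin φ₂ = sin φ₁ cos δ + cos φ₁ sin δ cos θ = (-0.867149)(0.393381) + (0.498049)(0.919375)(0.261347) = -0.221451
φ₂ = asin(-0.221451) = -0.223302 rad = -12.794°.
For the longitude increment, Δλ = atan2( sin θ sin δ cos φ₁, cos δ − sin φ₁ sin φ₂ ) = atan2(-0.441980, 0.201350) = -65.508°.
λ₂ = 34.992° + -65.508° = -30.516°.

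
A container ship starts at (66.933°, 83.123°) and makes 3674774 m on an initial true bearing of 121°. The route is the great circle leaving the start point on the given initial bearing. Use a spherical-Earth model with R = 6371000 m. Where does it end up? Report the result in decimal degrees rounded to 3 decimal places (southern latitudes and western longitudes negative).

latitude 41.388°, longitude 121.662°

The arc subtends δ = 3674774/6371000 = 0.576797 rad at the centre.
With φ₁ = 66.933° = 1.168201 rad and θ = 121° = 2.111848 rad:
Applying the spherical law of cosines for sides, sin φ₂ = sin φ₁ cos δ + cos φ₁ sin δ cos θ = 0.661149, so φ₂ = 41.388°.
Then Δλ = atan2(0.183150, 0.229926) = 0.672641 rad, from sin θ sin δ cos φ₁ over cos δ − sin φ₁ sin φ₂.
Hence λ₂ = 83.123° + 38.539° = 121.662°.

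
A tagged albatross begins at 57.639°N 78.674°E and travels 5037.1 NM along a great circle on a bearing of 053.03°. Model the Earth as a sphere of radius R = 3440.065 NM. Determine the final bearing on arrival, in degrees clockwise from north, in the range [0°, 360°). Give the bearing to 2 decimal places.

δ = 5037.1/3440.065 = 1.464246 rad (83.8951°).
Start latitude φ₁ = 1.005990 rad; initial bearing θ = 0.925548 rad.
Applying the spherical law of cosines for sides, sin φ₂ = sin φ₁ cos δ + cos φ₁ sin δ cos θ = 0.409906, so φ₂ = 24.199°.
Then Δλ = atan2(0.425215, -0.239895) = 2.084456 rad, from sin θ sin δ cos φ₁ over cos δ − sin φ₁ sin φ₂.
λ₂ = 78.674° + 119.431° = 198.105°, normalized to (−180°, 180°] → -161.895°.
The forward bearing on arrival equals the back-azimuth from the destination plus 180°.
Back-azimuth from P₂ (24.20°, -161.90°) to P₁ (57.64°, 78.67°), with Δλ' = λ₁ − λ₂ = 240.57°: atan2( sin Δλ' cos φ₁ , cos φ₂ sin φ₁ − sin φ₂ cos φ₁ cos Δλ' ) = 332.04°.
Final bearing = (332.04° + 180°) mod 360° = 152.04°.

final bearing 152.04°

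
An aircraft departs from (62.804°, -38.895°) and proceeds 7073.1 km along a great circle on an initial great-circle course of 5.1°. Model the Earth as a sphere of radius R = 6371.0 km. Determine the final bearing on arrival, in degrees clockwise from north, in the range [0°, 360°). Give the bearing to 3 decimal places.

δ = 7073.1/6371 = 1.110202 rad (63.6099°).
Converting: φ₁ = 1.096137 rad, θ = 0.089012 rad.
Destination latitude: φ₂ = arcsin( sin φ₁ cos δ + cos φ₁ sin δ cos θ ) = arcsin(0.803129) = 53.430°.
For the longitude increment, Δλ = atan2( sin θ sin δ cos φ₁, cos δ − sin φ₁ sin φ₂ ) = atan2(0.036394, -0.269861) = 172.319°.
λ₂ = -38.895° + 172.319° = 133.424°.
The forward bearing on arrival equals the back-azimuth from the destination plus 180°.
Back-azimuth from P₂ (53.430°, 133.424°) to P₁ (62.804°, -38.895°), with Δλ' = λ₁ − λ₂ = -172.319°: atan2( sin Δλ' cos φ₁ , cos φ₂ sin φ₁ − sin φ₂ cos φ₁ cos Δλ' ) = 356.090°.
Final bearing = (356.090° + 180°) mod 360° = 176.090°.

final bearing 176.090°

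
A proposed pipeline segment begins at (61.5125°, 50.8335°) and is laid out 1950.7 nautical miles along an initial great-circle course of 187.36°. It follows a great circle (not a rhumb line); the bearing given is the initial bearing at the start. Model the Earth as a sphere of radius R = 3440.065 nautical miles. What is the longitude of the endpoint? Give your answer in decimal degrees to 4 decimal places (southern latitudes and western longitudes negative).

Angular distance δ = d/R = 1950.7 / 3440.065 = 0.567053 rad.
Converting: φ₁ = 1.073596 rad, θ = 3.270049 rad.
Applying the spherical law of cosines for sides, sin φ₂ = sin φ₁ cos δ + cos φ₁ sin δ cos θ = 0.487268, so φ₂ = 29.1611°.
Then Δλ = atan2(-0.032820, 0.415218) = -0.078880 rad, from sin θ sin δ cos φ₁ over cos δ − sin φ₁ sin φ₂.
Hence λ₂ = 50.8335° + -4.5195° = 46.3140°.

longitude 46.3140°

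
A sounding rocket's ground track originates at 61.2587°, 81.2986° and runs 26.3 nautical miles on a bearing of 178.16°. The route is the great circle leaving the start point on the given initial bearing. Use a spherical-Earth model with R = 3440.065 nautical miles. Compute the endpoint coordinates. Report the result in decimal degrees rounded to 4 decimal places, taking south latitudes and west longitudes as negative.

latitude 60.8209°, longitude 81.3274°

The arc subtends δ = 26.3/3440.065 = 0.007645 rad at the centre.
With φ₁ = 61.2587° = 1.069166 rad and θ = 178.16° = 3.109479 rad:
Destination latitude: φ₂ = arcsin( sin φ₁ cos δ + cos φ₁ sin δ cos θ ) = arcsin(0.873100) = 60.8209°.
Δλ = atan2( sin θ sin δ cos φ₁ , cos δ − sin φ₁ sin φ₂ ) = atan2(0.000118, 0.234437) = 0.000503 rad = 0.0288°.
λ₂ = λ₁ + Δλ = 81.3274°.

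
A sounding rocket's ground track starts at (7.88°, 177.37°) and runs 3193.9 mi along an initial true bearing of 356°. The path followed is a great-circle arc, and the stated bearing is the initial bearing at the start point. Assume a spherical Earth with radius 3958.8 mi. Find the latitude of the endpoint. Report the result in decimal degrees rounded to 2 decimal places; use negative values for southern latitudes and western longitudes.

latitude 53.94°

The arc subtends δ = 3193.9/3958.8 = 0.806785 rad at the centre.
With φ₁ = 7.88° = 0.137532 rad and θ = 356° = 6.213372 rad:
Destination latitude: φ₂ = arcsin( sin φ₁ cos δ + cos φ₁ sin δ cos θ ) = arcsin(0.808354) = 53.94°.
For the longitude increment, Δλ = atan2( sin θ sin δ cos φ₁, cos δ − sin φ₁ sin φ₂ ) = atan2(-0.049893, 0.580999) = -4.91°.
λ₂ = 177.37° + -4.91° = 172.46°.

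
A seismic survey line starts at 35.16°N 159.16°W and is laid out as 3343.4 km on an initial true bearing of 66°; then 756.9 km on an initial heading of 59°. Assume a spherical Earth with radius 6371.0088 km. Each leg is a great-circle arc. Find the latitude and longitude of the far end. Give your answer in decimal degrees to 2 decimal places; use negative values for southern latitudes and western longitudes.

latitude 44.90°, longitude -113.12°

Apply the spherical direct solution leg by leg, carrying full precision between legs.
Leg 1: from (35.16°, -159.16°), δ = 3343.4/6371.0088 = 0.524783 rad, θ = 66° → φ = 41.68°, λ = -121.36°.
Leg 2: from (41.68°, -121.36°), δ = 756.9/6371.0088 = 0.118804 rad, θ = 59° → φ = 44.90°, λ = -113.12°.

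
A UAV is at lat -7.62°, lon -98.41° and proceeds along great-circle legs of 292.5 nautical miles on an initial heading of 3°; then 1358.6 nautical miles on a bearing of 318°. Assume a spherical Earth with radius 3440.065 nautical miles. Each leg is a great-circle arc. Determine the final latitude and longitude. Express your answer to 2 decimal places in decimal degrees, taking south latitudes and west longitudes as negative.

latitude 13.96°, longitude -113.54°

Apply the spherical direct solution leg by leg, carrying full precision between legs.
Leg 1: from (-7.62°, -98.41°), δ = 292.5/3440.065 = 0.085027 rad, θ = 3° → φ = -2.75°, λ = -98.16°.
Leg 2: from (-2.75°, -98.16°), δ = 1358.6/3440.065 = 0.394934 rad, θ = 318° → φ = 13.96°, λ = -113.54°.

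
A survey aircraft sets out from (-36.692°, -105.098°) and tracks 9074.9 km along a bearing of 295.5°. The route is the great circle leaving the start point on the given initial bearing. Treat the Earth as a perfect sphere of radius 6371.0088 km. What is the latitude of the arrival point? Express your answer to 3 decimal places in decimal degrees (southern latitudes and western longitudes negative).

δ = 9074.9/6371.0088 = 1.424406 rad (81.6124°).
With φ₁ = -36.692° = -0.640396 rad and θ = 295.5° = 5.157448 rad:
Destination latitude: φ₂ = arcsin( sin φ₁ cos δ + cos φ₁ sin δ cos θ ) = arcsin(0.254359) = 14.736°.
Then Δλ = atan2(-0.716005, 0.297851) = -1.176582 rad, from sin θ sin δ cos φ₁ over cos δ − sin φ₁ sin φ₂.
Hence λ₂ = -105.098° + -67.413° = -172.511°.

latitude 14.736°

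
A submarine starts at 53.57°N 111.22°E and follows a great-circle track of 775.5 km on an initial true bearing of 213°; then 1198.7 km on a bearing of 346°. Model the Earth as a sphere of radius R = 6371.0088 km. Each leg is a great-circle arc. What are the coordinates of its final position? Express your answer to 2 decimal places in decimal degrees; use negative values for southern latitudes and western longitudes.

Apply the spherical direct solution leg by leg, carrying full precision between legs.
Leg 1: from (53.57°, 111.22°), δ = 775.5/6371.0088 = 0.121723 rad, θ = 213° → φ = 47.57°, λ = 105.59°.
Leg 2: from (47.57°, 105.59°), δ = 1198.7/6371.0088 = 0.188149 rad, θ = 346° → φ = 57.95°, λ = 100.70°.

latitude 57.95°, longitude 100.70°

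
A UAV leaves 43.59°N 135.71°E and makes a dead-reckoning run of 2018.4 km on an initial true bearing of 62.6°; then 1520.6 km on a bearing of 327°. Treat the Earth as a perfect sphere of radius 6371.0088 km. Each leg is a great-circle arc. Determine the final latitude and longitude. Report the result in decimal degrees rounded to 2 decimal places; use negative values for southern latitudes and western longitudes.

Apply the spherical direct solution leg by leg, carrying full precision between legs.
Leg 1: from (43.59°, 135.71°), δ = 2018.4/6371.0088 = 0.316810 rad, θ = 62.6° → φ = 49.38°, λ = 160.85°.
Leg 2: from (49.38°, 160.85°), δ = 1520.6/6371.0088 = 0.238675 rad, θ = 327° → φ = 60.07°, λ = 145.90°.

latitude 60.07°, longitude 145.90°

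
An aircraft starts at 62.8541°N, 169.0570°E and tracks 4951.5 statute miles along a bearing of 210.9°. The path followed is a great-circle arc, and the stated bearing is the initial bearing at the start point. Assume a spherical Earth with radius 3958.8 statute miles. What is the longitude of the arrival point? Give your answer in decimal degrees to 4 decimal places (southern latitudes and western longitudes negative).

The arc subtends δ = 4951.5/3958.8 = 1.250758 rad at the centre.
With φ₁ = 62.8541° = 1.097011 rad and θ = 210.9° = 3.680899 rad:
sin φ₂ = sin φ₁ cos δ + cos φ₁ sin δ cos θ = (0.889848)(0.314603) + (0.456258)(0.949223)(-0.858065) = -0.091671
φ₂ = asin(-0.091671) = -0.091800 rad = -5.2597°.
For the longitude increment, Δλ = atan2( sin θ sin δ cos φ₁, cos δ − sin φ₁ sin φ₂ ) = atan2(-0.222410, 0.396176) = -29.3095°.
λ₂ = 169.0570° + -29.3095° = 139.7475°.

longitude 139.7475°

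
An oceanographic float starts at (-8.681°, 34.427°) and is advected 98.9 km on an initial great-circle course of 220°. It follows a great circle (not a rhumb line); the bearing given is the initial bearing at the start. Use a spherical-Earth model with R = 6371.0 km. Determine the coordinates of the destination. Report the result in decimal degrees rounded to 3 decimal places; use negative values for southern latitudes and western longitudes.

latitude -9.362°, longitude 33.848°

The arc subtends δ = 98.9/6371 = 0.015523 rad at the centre.
Converting: φ₁ = -0.151512 rad, θ = 3.839724 rad.
sin φ₂ = sin φ₁ cos δ + cos φ₁ sin δ cos θ = (-0.150933)(0.999880) + (0.988544)(0.015523)(-0.766044) = -0.162670
φ₂ = asin(-0.162670) = -0.163396 rad = -9.362°.
For the longitude increment, Δλ = atan2( sin θ sin δ cos φ₁, cos δ − sin φ₁ sin φ₂ ) = atan2(-0.009864, 0.975327) = -0.579°.
λ₂ = λ₁ + Δλ = 33.848°.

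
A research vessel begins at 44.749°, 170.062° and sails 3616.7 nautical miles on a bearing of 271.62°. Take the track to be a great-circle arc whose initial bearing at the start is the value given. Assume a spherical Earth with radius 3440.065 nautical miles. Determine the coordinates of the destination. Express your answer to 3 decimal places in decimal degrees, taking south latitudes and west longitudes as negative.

latitude 21.524°, longitude 101.187°

The arc subtends δ = 3616.7/3440.065 = 1.051346 rad at the centre.
Start latitude φ₁ = 0.781017 rad; initial bearing θ = 4.740663 rad.
sin φ₂ = sin φ₁ cos δ + cos φ₁ sin δ cos θ = (0.704002)(0.496403) + (0.710198)(0.868092)(0.028271) = 0.366898
φ₂ = asin(0.366898) = 0.375672 rad = 21.524°.
Then Δλ = atan2(-0.616271, 0.238106) = -1.202099 rad, from sin θ sin δ cos φ₁ over cos δ − sin φ₁ sin φ₂.
λ₂ = 170.062° + -68.875° = 101.187°.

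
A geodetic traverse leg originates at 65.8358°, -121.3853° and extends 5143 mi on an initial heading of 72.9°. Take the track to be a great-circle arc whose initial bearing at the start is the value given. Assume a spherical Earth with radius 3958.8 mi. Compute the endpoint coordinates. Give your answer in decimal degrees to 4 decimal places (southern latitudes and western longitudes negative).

latitude 21.1478°, longitude -22.2177°

δ = 5143/3958.8 = 1.299131 rad (74.4347°).
Converting: φ₁ = 1.149051 rad, θ = 1.272345 rad.
sin φ₂ = sin φ₁ cos δ + cos φ₁ sin δ cos θ = (0.912376)(0.268336) + (0.409353)(0.963325)(0.294040) = 0.360775
φ₂ = asin(0.360775) = 0.369099 rad = 21.1478°.
For the longitude increment, Δλ = atan2( sin θ sin δ cos φ₁, cos δ − sin φ₁ sin φ₂ ) = atan2(0.376908, -0.060827) = 99.1676°.
Hence λ₂ = -121.3853° + 99.1676° = -22.2177°.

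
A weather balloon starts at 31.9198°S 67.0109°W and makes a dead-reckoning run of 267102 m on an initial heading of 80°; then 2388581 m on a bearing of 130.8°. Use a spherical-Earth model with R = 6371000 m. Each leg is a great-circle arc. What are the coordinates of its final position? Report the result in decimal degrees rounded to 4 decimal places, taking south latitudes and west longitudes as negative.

latitude -43.6224°, longitude -41.7215°

Apply the spherical direct solution leg by leg, carrying full precision between legs.
Leg 1: from (-31.9198°, -67.0109°), δ = 267102/6371000 = 0.041925 rad, θ = 80° → φ = -31.4725°, λ = -64.2370°.
Leg 2: from (-31.4725°, -64.2370°), δ = 2388581/6371000 = 0.374915 rad, θ = 130.8° → φ = -43.6224°, λ = -41.7215°.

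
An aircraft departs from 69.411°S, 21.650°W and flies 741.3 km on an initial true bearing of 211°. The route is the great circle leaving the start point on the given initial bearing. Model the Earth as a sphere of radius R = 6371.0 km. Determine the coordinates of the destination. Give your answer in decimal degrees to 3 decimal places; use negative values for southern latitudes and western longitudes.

latitude -74.751°, longitude -34.790°

Angular distance δ = d/R = 741.3 / 6371 = 0.116355 rad.
Converting: φ₁ = -1.211450 rad, θ = 3.682645 rad.
Applying the spherical law of cosines for sides, sin φ₂ = sin φ₁ cos δ + cos φ₁ sin δ cos θ = -0.964792, so φ₂ = -74.751°.
Δλ = atan2( sin θ sin δ cos φ₁ , cos δ − sin φ₁ sin φ₂ ) = atan2(-0.021027, 0.090071) = -0.229339 rad = -13.140°.
Hence λ₂ = -21.650° + -13.140° = -34.790°.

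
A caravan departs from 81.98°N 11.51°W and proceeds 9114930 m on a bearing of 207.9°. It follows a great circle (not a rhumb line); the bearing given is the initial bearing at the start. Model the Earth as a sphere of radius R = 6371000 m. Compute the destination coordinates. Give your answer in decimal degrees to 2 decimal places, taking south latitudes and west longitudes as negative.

Central angle δ = d/R = 1.430691 rad.
Start latitude φ₁ = 1.430821 rad; initial bearing θ = 3.628540 rad.
Applying the spherical law of cosines for sides, sin φ₂ = sin φ₁ cos δ + cos φ₁ sin δ cos θ = 0.016188, so φ₂ = 0.93°.
Then Δλ = atan2(-0.064645, 0.123618) = -0.481834 rad, from sin θ sin δ cos φ₁ over cos δ − sin φ₁ sin φ₂.
λ₂ = -11.51° + -27.61° = -39.12°.

latitude 0.93°, longitude -39.12°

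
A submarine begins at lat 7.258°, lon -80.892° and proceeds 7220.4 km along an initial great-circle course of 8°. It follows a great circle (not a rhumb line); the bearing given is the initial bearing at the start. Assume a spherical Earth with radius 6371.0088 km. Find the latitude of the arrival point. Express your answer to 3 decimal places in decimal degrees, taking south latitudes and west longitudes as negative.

Central angle δ = d/R = 1.133321 rad.
Converting: φ₁ = 0.126676 rad, θ = 0.139626 rad.
Destination latitude: φ₂ = arcsin( sin φ₁ cos δ + cos φ₁ sin δ cos θ ) = arcsin(0.943345) = 70.621°.
Δλ = atan2( sin θ sin δ cos φ₁ , cos δ − sin φ₁ sin φ₂ ) = atan2(0.125056, 0.304474) = 0.389721 rad = 22.329°.
λ₂ = -80.892° + 22.329° = -58.563°.

latitude 70.621°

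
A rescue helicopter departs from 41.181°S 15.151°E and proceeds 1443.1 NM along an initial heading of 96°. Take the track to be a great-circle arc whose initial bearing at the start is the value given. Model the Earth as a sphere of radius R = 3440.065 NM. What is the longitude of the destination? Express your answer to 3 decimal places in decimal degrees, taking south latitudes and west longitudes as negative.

longitude 46.716°

Angular distance δ = d/R = 1443.1 / 3440.065 = 0.419498 rad.
Converting: φ₁ = -0.718744 rad, θ = 1.675516 rad.
Applying the spherical law of cosines for sides, sin φ₂ = sin φ₁ cos δ + cos φ₁ sin δ cos θ = -0.633392, so φ₂ = -39.301°.
For the longitude increment, Δλ = atan2( sin θ sin δ cos φ₁, cos δ − sin φ₁ sin φ₂ ) = atan2(0.304870, 0.496243) = 31.565°.
λ₂ = 15.151° + 31.565° = 46.716°.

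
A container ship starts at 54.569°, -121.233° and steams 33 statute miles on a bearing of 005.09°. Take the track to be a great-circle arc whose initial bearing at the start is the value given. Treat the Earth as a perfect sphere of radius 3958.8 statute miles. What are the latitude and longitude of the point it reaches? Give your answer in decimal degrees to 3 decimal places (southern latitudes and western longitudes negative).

latitude 55.045°, longitude -121.159°

The arc subtends δ = 33/3958.8 = 0.008336 rad at the centre.
Converting: φ₁ = 0.952409 rad, θ = 0.088837 rad.
Applying the spherical law of cosines for sides, sin φ₂ = sin φ₁ cos δ + cos φ₁ sin δ cos θ = 0.819599, so φ₂ = 55.045°.
For the longitude increment, Δλ = atan2( sin θ sin δ cos φ₁, cos δ − sin φ₁ sin φ₂ ) = atan2(0.000429, 0.332144) = 0.074°.
λ₂ = λ₁ + Δλ = -121.159°.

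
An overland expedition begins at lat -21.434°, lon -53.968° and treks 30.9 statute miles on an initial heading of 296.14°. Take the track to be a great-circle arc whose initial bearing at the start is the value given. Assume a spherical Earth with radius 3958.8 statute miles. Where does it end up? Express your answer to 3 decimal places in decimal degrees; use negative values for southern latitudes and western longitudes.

latitude -21.236°, longitude -54.399°

δ = 30.9/3958.8 = 0.007805 rad (0.4472°).
With φ₁ = -21.434° = -0.374094 rad and θ = 296.14° = 5.168618 rad:
sin φ₂ = sin φ₁ cos δ + cos φ₁ sin δ cos θ = (-0.365429)(0.999970) + (0.930839)(0.007805)(0.440566) = -0.362217
φ₂ = asin(-0.362217) = -0.370645 rad = -21.236°.
Then Δλ = atan2(-0.006522, 0.867605) = -0.007518 rad, from sin θ sin δ cos φ₁ over cos δ − sin φ₁ sin φ₂.
Hence λ₂ = -53.968° + -0.431° = -54.399°.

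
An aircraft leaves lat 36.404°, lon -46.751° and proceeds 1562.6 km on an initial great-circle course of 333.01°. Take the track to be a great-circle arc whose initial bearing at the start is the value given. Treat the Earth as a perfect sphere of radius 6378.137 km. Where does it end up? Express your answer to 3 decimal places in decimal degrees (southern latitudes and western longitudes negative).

Central angle δ = d/R = 0.244993 rad.
With φ₁ = 36.404° = 0.635370 rad and θ = 333.01° = 5.812121 rad:
Applying the spherical law of cosines for sides, sin φ₂ = sin φ₁ cos δ + cos φ₁ sin δ cos θ = 0.749708, so φ₂ = 48.565°.
For the longitude increment, Δλ = atan2( sin θ sin δ cos φ₁, cos δ − sin φ₁ sin φ₂ ) = atan2(-0.088596, 0.525206) = -9.575°.
Hence λ₂ = -46.751° + -9.575° = -56.326°.

latitude 48.565°, longitude -56.326°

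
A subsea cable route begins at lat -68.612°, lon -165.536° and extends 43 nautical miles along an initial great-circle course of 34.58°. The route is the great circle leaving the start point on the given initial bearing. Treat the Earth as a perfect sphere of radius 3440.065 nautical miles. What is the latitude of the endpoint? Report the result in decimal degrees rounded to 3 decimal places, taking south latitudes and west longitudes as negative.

latitude -68.019°

Angular distance δ = d/R = 43 / 3440.065 = 0.012500 rad.
Converting: φ₁ = -1.197505 rad, θ = 0.603535 rad.
sin φ₂ = sin φ₁ cos δ + cos φ₁ sin δ cos θ = (-0.931132)(0.999922) + (0.364682)(0.012499)(0.823335) = -0.927306
φ₂ = asin(-0.927306) = -1.187151 rad = -68.019°.
Then Δλ = atan2(0.002587, 0.136477) = 0.018954 rad, from sin θ sin δ cos φ₁ over cos δ − sin φ₁ sin φ₂.
λ₂ = λ₁ + Δλ = -164.450°.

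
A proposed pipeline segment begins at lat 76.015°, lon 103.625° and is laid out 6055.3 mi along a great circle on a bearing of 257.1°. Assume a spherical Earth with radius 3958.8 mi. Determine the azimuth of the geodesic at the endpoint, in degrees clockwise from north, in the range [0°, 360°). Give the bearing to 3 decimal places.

final bearing 193.626°

The arc subtends δ = 6055.3/3958.8 = 1.529580 rad at the centre.
Converting: φ₁ = 1.326712 rad, θ = 4.487242 rad.
Applying the spherical law of cosines for sides, sin φ₂ = sin φ₁ cos δ + cos φ₁ sin δ cos θ = -0.013923, so φ₂ = -0.798°.
For the longitude increment, Δλ = atan2( sin θ sin δ cos φ₁, cos δ − sin φ₁ sin φ₂ ) = atan2(-0.235368, 0.054715) = -76.913°.
λ₂ = 103.625° + -76.913° = 26.712°.
The forward bearing on arrival equals the back-azimuth from the destination plus 180°.
Back-azimuth from P₂ (-0.798°, 26.712°) to P₁ (76.015°, 103.625°), with Δλ' = λ₁ − λ₂ = 76.913°: atan2( sin Δλ' cos φ₁ , cos φ₂ sin φ₁ − sin φ₂ cos φ₁ cos Δλ' ) = 13.626°.
Final bearing = (13.626° + 180°) mod 360° = 193.626°.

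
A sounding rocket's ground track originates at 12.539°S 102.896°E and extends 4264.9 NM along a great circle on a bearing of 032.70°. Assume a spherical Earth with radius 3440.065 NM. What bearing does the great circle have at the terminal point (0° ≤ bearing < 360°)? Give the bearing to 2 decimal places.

δ = 4264.9/3440.065 = 1.239773 rad (71.0338°).
Start latitude φ₁ = -0.218847 rad; initial bearing θ = 0.570723 rad.
sin φ₂ = sin φ₁ cos δ + cos φ₁ sin δ cos θ = (-0.217104)(0.325011) + (0.976148)(0.945710)(0.841511) = 0.706283
φ₂ = asin(0.706283) = 0.784233 rad = 44.933°.
For the longitude increment, Δλ = atan2( sin θ sin δ cos φ₁, cos δ − sin φ₁ sin φ₂ ) = atan2(0.498725, 0.478348) = 46.195°.
Hence λ₂ = 102.896° + 46.195° = 149.091°.
The forward bearing on arrival equals the back-azimuth from the destination plus 180°.
Back-azimuth from P₂ (44.93°, 149.09°) to P₁ (-12.54°, 102.90°), with Δλ' = λ₁ − λ₂ = -46.19°: atan2( sin Δλ' cos φ₁ , cos φ₂ sin φ₁ − sin φ₂ cos φ₁ cos Δλ' ) = 228.15°.
Final bearing = (228.15° + 180°) mod 360° = 48.15°.

final bearing 48.15°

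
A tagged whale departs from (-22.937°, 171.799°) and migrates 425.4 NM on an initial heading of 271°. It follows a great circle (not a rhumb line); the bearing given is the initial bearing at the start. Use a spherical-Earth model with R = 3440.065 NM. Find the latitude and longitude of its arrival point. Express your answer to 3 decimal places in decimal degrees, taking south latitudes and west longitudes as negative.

latitude -22.629°, longitude 164.121°

Central angle δ = d/R = 0.123660 rad.
Converting: φ₁ = -0.400326 rad, θ = 4.729842 rad.
Applying the spherical law of cosines for sides, sin φ₂ = sin φ₁ cos δ + cos φ₁ sin δ cos θ = -0.384760, so φ₂ = -22.629°.
Then Δλ = atan2(-0.113576, 0.842415) = -0.134013 rad, from sin θ sin δ cos φ₁ over cos δ − sin φ₁ sin φ₂.
λ₂ = λ₁ + Δλ = 164.121°.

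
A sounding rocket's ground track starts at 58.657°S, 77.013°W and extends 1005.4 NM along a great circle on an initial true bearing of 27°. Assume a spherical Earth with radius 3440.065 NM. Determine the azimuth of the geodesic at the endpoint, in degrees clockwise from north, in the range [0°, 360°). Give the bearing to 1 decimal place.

Angular distance δ = d/R = 1005.4 / 3440.065 = 0.292262 rad.
Start latitude φ₁ = -1.023758 rad; initial bearing θ = 0.471239 rad.
Destination latitude: φ₂ = arcsin( sin φ₁ cos δ + cos φ₁ sin δ cos θ ) = arcsin(-0.684318) = -43.182°.
Then Δλ = atan2(0.068039, 0.373140) = 0.180359 rad, from sin θ sin δ cos φ₁ over cos δ − sin φ₁ sin φ₂.
Hence λ₂ = -77.013° + 10.334° = -66.679°.
The forward bearing on arrival equals the back-azimuth from the destination plus 180°.
Back-azimuth from P₂ (-43.2°, -66.7°) to P₁ (-58.7°, -77.0°), with Δλ' = λ₁ − λ₂ = -10.3°: atan2( sin Δλ' cos φ₁ , cos φ₂ sin φ₁ − sin φ₂ cos φ₁ cos Δλ' ) = 198.9°.
Final bearing = (198.9° + 180°) mod 360° = 18.9°.

final bearing 18.9°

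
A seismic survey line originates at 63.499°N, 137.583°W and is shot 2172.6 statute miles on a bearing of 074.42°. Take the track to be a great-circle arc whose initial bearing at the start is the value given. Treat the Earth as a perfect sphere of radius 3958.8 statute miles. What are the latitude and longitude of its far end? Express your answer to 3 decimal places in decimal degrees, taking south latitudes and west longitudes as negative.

δ = 2172.6/3958.8 = 0.548803 rad (31.4441°).
Start latitude φ₁ = 1.108267 rad; initial bearing θ = 1.298874 rad.
Applying the spherical law of cosines for sides, sin φ₂ = sin φ₁ cos δ + cos φ₁ sin δ cos θ = 0.826026, so φ₂ = 55.693°.
Then Δλ = atan2(0.224221, 0.113917) = 1.100724 rad, from sin θ sin δ cos φ₁ over cos δ − sin φ₁ sin φ₂.
Hence λ₂ = -137.583° + 63.067° = -74.516°.

latitude 55.693°, longitude -74.516°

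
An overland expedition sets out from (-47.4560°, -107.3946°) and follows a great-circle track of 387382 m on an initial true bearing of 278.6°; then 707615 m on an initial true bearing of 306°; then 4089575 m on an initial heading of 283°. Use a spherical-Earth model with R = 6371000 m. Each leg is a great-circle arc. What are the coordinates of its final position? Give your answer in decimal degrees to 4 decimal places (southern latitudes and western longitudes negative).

latitude -26.4916°, longitude -160.1375°

Apply the spherical direct solution leg by leg, carrying full precision between legs.
Leg 1: from (-47.4560°, -107.3946°), δ = 387382/6371000 = 0.060804 rad, θ = 278.6° → φ = -46.8238°, λ = -112.4322°.
Leg 2: from (-46.8238°, -112.4322°), δ = 707615/6371000 = 0.111068 rad, θ = 306° → φ = -42.8578°, λ = -119.4586°.
Leg 3: from (-42.8578°, -119.4586°), δ = 4089575/6371000 = 0.641905 rad, θ = 283° → φ = -26.4916°, λ = -160.1375°.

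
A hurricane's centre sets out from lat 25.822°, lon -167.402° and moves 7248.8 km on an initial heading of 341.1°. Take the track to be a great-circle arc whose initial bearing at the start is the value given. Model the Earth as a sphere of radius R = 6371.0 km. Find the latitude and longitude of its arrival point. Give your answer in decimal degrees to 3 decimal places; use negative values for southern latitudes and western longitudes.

latitude 72.900°, longitude 103.310°

The arc subtends δ = 7248.8/6371 = 1.137781 rad at the centre.
With φ₁ = 25.822° = 0.450679 rad and θ = 341.1° = 5.953318 rad:
sin φ₂ = sin φ₁ cos δ + cos φ₁ sin δ cos θ = (0.435577)(0.419610) + (0.900152)(0.907704)(0.946085) = 0.955792
φ₂ = asin(0.955792) = 1.272341 rad = 72.900°.
For the longitude increment, Δλ = atan2( sin θ sin δ cos φ₁, cos δ − sin φ₁ sin φ₂ ) = atan2(-0.264664, 0.003289) = -89.288°.
λ₂ = -167.402° + -89.288° = -256.690°, normalized to (−180°, 180°] → 103.310°.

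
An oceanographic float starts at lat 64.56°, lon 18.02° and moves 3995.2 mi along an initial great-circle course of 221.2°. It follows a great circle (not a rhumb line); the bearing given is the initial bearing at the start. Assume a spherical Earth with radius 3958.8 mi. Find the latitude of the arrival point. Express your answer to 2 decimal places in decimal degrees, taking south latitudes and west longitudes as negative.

The arc subtends δ = 3995.2/3958.8 = 1.009195 rad at the centre.
With φ₁ = 64.56° = 1.126785 rad and θ = 221.2° = 3.860668 rad:
sin φ₂ = sin φ₁ cos δ + cos φ₁ sin δ cos θ = (0.903036)(0.532542) + (0.429566)(0.846403)(-0.752415) = 0.207337
φ₂ = asin(0.207337) = 0.208853 rad = 11.97°.
Then Δλ = atan2(-0.239490, 0.345309) = -0.606386 rad, from sin θ sin δ cos φ₁ over cos δ − sin φ₁ sin φ₂.
λ₂ = 18.02° + -34.74° = -16.72°.

latitude 11.97°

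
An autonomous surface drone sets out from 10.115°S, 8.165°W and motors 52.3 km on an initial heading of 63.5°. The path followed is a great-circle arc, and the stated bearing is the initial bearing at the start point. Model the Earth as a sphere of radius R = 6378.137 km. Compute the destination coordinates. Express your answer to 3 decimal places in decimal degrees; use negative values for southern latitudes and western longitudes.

δ = 52.3/6378.137 = 0.008200 rad (0.4698°).
With φ₁ = -10.115° = -0.176540 rad and θ = 63.5° = 1.108284 rad:
Destination latitude: φ₂ = arcsin( sin φ₁ cos δ + cos φ₁ sin δ cos θ ) = arcsin(-0.172017) = -9.905°.
Then Δλ = atan2(0.007224, 0.969756) = 0.007449 rad, from sin θ sin δ cos φ₁ over cos δ − sin φ₁ sin φ₂.
λ₂ = -8.165° + 0.427° = -7.738°.

latitude -9.905°, longitude -7.738°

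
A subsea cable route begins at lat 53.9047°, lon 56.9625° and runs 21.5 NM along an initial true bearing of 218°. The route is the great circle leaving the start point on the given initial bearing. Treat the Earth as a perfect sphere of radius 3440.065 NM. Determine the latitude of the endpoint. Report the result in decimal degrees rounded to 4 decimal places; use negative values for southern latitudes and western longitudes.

The arc subtends δ = 21.5/3440.065 = 0.006250 rad at the centre.
Converting: φ₁ = 0.940814 rad, θ = 3.804818 rad.
Applying the spherical law of cosines for sides, sin φ₂ = sin φ₁ cos δ + cos φ₁ sin δ cos θ = 0.805121, so φ₂ = 53.6219°.
For the longitude increment, Δλ = atan2( sin θ sin δ cos φ₁, cos δ − sin φ₁ sin φ₂ ) = atan2(-0.002267, 0.349412) = -0.3717°.
λ₂ = λ₁ + Δλ = 56.5908°.

latitude 53.6219°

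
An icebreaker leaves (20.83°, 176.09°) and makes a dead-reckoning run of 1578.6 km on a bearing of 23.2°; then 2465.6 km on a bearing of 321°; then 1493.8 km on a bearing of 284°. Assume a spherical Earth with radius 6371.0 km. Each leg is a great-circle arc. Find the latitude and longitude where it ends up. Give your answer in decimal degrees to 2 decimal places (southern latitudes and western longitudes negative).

Apply the spherical direct solution leg by leg, carrying full precision between legs.
Leg 1: from (20.83°, 176.09°), δ = 1578.6/6371 = 0.247779 rad, θ = 23.2° → φ = 33.74°, λ = -177.24°.
Leg 2: from (33.74°, -177.24°), δ = 2465.6/6371 = 0.387004 rad, θ = 321° → φ = 49.31°, λ = 161.40°.
Leg 3: from (49.31°, 161.40°), δ = 1493.8/6371 = 0.234469 rad, θ = 284° → φ = 50.73°, λ = 140.53°.

latitude 50.73°, longitude 140.53°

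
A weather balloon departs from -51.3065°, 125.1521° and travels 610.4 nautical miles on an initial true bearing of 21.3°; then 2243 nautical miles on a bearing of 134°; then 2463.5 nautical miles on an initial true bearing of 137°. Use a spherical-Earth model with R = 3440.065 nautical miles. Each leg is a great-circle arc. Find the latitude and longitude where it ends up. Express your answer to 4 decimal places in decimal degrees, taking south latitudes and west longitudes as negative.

Apply the spherical direct solution leg by leg, carrying full precision between legs.
Leg 1: from (-51.3065°, 125.1521°), δ = 610.4/3440.065 = 0.177439 rad, θ = 21.3° → φ = -41.7160°, λ = 130.0796°.
Leg 2: from (-41.7160°, 130.0796°), δ = 2243/3440.065 = 0.652023 rad, θ = 134° → φ = -57.5191°, λ = -175.5493°.
Leg 3: from (-57.5191°, -175.5493°), δ = 2463.5/3440.065 = 0.716120 rad, θ = 137° → φ = -63.4034°, λ = -85.5621°.

latitude -63.4034°, longitude -85.5621°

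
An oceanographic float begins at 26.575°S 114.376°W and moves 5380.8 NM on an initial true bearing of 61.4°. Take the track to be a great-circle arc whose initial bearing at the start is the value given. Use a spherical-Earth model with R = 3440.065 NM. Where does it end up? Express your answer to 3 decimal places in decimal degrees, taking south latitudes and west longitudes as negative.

The arc subtends δ = 5380.8/3440.065 = 1.564156 rad at the centre.
Converting: φ₁ = -0.463821 rad, θ = 1.071632 rad.
sin φ₂ = sin φ₁ cos δ + cos φ₁ sin δ cos θ = (-0.447369)(0.006640) + (0.894350)(0.999978)(0.478692) = 0.425138
φ₂ = asin(0.425138) = 0.439114 rad = 25.159°.
Δλ = atan2( sin θ sin δ cos φ₁ , cos δ − sin φ₁ sin φ₂ ) = atan2(0.785206, 0.196833) = 1.325180 rad = 75.927°.
λ₂ = -114.376° + 75.927° = -38.449°.

latitude 25.159°, longitude -38.449°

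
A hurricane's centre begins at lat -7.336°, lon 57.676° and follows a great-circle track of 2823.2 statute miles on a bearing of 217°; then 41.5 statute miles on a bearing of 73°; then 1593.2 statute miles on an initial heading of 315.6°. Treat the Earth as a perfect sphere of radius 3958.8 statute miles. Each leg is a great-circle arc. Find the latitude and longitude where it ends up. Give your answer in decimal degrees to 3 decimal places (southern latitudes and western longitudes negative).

latitude -20.009°, longitude 11.500°

Apply the spherical direct solution leg by leg, carrying full precision between legs.
Leg 1: from (-7.336°, 57.676°), δ = 2823.2/3958.8 = 0.713145 rad, θ = 217° → φ = -37.936°, λ = 27.729°.
Leg 2: from (-37.936°, 27.729°), δ = 41.5/3958.8 = 0.010483 rad, θ = 73° → φ = -37.758°, λ = 28.456°.
Leg 3: from (-37.758°, 28.456°), δ = 1593.2/3958.8 = 0.402445 rad, θ = 315.6° → φ = -20.009°, λ = 11.500°.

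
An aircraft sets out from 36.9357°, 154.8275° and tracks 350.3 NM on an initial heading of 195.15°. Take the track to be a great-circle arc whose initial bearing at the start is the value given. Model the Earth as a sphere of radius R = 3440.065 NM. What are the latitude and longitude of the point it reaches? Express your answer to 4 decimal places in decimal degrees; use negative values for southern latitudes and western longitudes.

The arc subtends δ = 350.3/3440.065 = 0.101829 rad at the centre.
Start latitude φ₁ = 0.644650 rad; initial bearing θ = 3.406010 rad.
sin φ₂ = sin φ₁ cos δ + cos φ₁ sin δ cos θ = (0.600918)(0.994820) + (0.799310)(0.101654)(-0.965245) = 0.519377
φ₂ = asin(0.519377) = 0.546121 rad = 31.2905°.
Then Δλ = atan2(-0.021235, 0.682717) = -0.031094 rad, from sin θ sin δ cos φ₁ over cos δ − sin φ₁ sin φ₂.
λ₂ = 154.8275° + -1.7815° = 153.0460°.

latitude 31.2905°, longitude 153.0460°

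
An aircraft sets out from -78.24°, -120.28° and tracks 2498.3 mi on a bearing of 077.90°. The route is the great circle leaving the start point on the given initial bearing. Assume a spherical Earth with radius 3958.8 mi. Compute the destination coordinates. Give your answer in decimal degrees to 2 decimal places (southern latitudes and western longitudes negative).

The arc subtends δ = 2498.3/3958.8 = 0.631075 rad at the centre.
Converting: φ₁ = -1.365546 rad, θ = 1.359611 rad.
sin φ₂ = sin φ₁ cos δ + cos φ₁ sin δ cos θ = (-0.979010)(0.807394) + (0.203813)(0.590013)(0.209619) = -0.765239
φ₂ = asin(-0.765239) = -0.871413 rad = -49.93°.
Δλ = atan2( sin θ sin δ cos φ₁ , cos δ − sin φ₁ sin φ₂ ) = atan2(0.117581, 0.058217) = 1.111058 rad = 63.66°.
λ₂ = λ₁ + Δλ = -56.62°.

latitude -49.93°, longitude -56.62°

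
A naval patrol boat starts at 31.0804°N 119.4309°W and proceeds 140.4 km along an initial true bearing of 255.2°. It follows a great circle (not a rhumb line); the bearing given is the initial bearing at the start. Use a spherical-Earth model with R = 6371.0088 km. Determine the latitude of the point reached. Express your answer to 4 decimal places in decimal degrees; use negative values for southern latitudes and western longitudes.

latitude 30.7501°

Angular distance δ = d/R = 140.4 / 6371.0088 = 0.022037 rad.
Converting: φ₁ = 0.542455 rad, θ = 4.454080 rad.
Applying the spherical law of cosines for sides, sin φ₂ = sin φ₁ cos δ + cos φ₁ sin δ cos θ = 0.511294, so φ₂ = 30.7501°.
For the longitude increment, Δλ = atan2( sin θ sin δ cos φ₁, cos δ − sin φ₁ sin φ₂ ) = atan2(-0.018246, 0.735806) = -1.4205°.
Hence λ₂ = -119.4309° + -1.4205° = -120.8514°.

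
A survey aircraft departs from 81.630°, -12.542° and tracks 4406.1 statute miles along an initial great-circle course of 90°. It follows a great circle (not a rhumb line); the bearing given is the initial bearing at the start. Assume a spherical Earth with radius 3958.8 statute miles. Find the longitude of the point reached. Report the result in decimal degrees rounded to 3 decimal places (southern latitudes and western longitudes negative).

longitude 73.356°

Central angle δ = d/R = 1.112989 rad.
Converting: φ₁ = 1.424712 rad, θ = 1.570796 rad.
Applying the spherical law of cosines for sides, sin φ₂ = sin φ₁ cos δ + cos φ₁ sin δ cos θ = 0.437275, so φ₂ = 25.930°.
Then Δλ = atan2(0.130575, 0.009365) = 1.499196 rad, from sin θ sin δ cos φ₁ over cos δ − sin φ₁ sin φ₂.
λ₂ = λ₁ + Δλ = 73.356°.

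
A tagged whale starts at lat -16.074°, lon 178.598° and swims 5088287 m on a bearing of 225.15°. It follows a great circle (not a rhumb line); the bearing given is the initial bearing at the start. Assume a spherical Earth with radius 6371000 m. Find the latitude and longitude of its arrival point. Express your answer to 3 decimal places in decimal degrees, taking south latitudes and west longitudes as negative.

Angular distance δ = d/R = 5088287 / 6371000 = 0.798664 rad.
Converting: φ₁ = -0.280544 rad, θ = 3.929609 rad.
sin φ₂ = sin φ₁ cos δ + cos φ₁ sin δ cos θ = (-0.276879)(0.697665) + (0.960905)(0.716425)(-0.705253) = -0.678676
φ₂ = asin(-0.678676) = -0.745958 rad = -42.740°.
Δλ = atan2( sin θ sin δ cos φ₁ , cos δ − sin φ₁ sin φ₂ ) = atan2(-0.488056, 0.509754) = -0.763656 rad = -43.754°.
λ₂ = λ₁ + Δλ = 134.844°.

latitude -42.740°, longitude 134.844°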